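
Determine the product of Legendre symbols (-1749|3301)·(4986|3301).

-1

By multiplicativity, (-1749·4986|3301) = (-1749|3301)·(4986|3301).
First factor (-1749|3301):
Pull out -1: (-1749|3301) = (-1|3301)·(1749|3301). Since 3301 ≡ 1 (mod 4), (-1|3301) = +1. Now have (1749|3301).
1749 ≡ 1 (mod 4), so quadratic reciprocity gives (1749|3301) = (3301|1749). Reduce: 3301 ≡ 1552 (mod 1749). Now have (1552|1749).
Factor out 2: 1552 = 2^4·97. Since 1749 ≡ 5 (mod 8), (2|1749) = -1, and (2|1749)^4 = +1. Now have (97|1749).
97 ≡ 1 (mod 4), so quadratic reciprocity gives (97|1749) = (1749|97). Reduce: 1749 ≡ 3 (mod 97). Now have (3|97).
97 ≡ 1 (mod 4), so quadratic reciprocity gives (3|97) = (97|3). Reduce: 97 ≡ 1 (mod 3). Now have (1|3).
(1|3) = 1. Collecting the sign factors: 1.
Second factor (4986|3301):
Reduce the numerator: 4986 ≡ 1685 (mod 3301), so (4986|3301) = (1685|3301).
1685 ≡ 1 (mod 4), so quadratic reciprocity gives (1685|3301) = (3301|1685). Reduce: 3301 ≡ 1616 (mod 1685). Now have (1616|1685).
Factor out 2: 1616 = 2^4·101. Since 1685 ≡ 5 (mod 8), (2|1685) = -1, and (2|1685)^4 = +1. Now have (101|1685).
101 ≡ 1 (mod 4), so quadratic reciprocity gives (101|1685) = (1685|101). Reduce: 1685 ≡ 69 (mod 101). Now have (69|101).
69 ≡ 1 (mod 4), so quadratic reciprocity gives (69|101) = (101|69). Reduce: 101 ≡ 32 (mod 69). Now have (32|69).
Factor out 2: 32 = 2^5. Since 69 ≡ 5 (mod 8), (2|69) = -1, and (2|69)^5 = -1. Now have -(1|69).
(1|69) = 1. Collecting the sign factors: -1.
Product: (1)·(-1) = -1.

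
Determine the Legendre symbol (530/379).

(530/379)
  = (151/379)    [530 ≡ 151 mod 379]
  = -(379/151)    [QR: both ≡ 3 mod 4, sign flips]
  = -(77/151)    [379 ≡ 77 mod 151]
  = -(151/77)    [QR: 77 ≡ 1 mod 4, sign kept]
  = -(74/77)    [151 ≡ 74 mod 77]
  = (37/77)    [77 ≡ 5 mod 8 ⇒ (2/77) = -1]
  = (77/37)    [QR: 37 ≡ 1 mod 4, sign kept]
  = (3/37)    [77 ≡ 3 mod 37]
  = (37/3)    [QR: 37 ≡ 1 mod 4, sign kept]
  = (1/3)    [37 ≡ 1 mod 3]
  = 1    [(1/3) = 1]

1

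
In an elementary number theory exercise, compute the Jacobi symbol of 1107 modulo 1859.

Both 1107 ≡ 3 and 1859 ≡ 3 (mod 4), so reciprocity gives (1107/1859) = -(1859/1107). Reduce: 1859 ≡ 752 (mod 1107). Now have -(752/1107).
Factor out 2: 752 = 2^4·47. Since 1107 ≡ 3 (mod 8), (2/1107) = -1, and (2/1107)^4 = +1. Now have -(47/1107).
Both 47 ≡ 3 and 1107 ≡ 3 (mod 4), so reciprocity gives (47/1107) = -(1107/47). Reduce: 1107 ≡ 26 (mod 47). Now have (26/47).
Factor out 2: 26 = 2·13. Since 47 ≡ 7 (mod 8), (2/47) = +1. Now have (13/47).
13 ≡ 1 (mod 4), so quadratic reciprocity gives (13/47) = (47/13). Reduce: 47 ≡ 8 (mod 13). Now have (8/13).
Factor out 2: 8 = 2^3. Since 13 ≡ 5 (mod 8), (2/13) = -1, and (2/13)^3 = -1. Now have -(1/13).
(1/13) = 1. Collecting the sign factors: -1.

-1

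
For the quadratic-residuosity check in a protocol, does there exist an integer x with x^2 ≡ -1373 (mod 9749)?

Pull out -1: (-1373|9749) = (-1|9749)·(1373|9749). Since 9749 ≡ 1 (mod 4), (-1|9749) = +1. Now have (1373|9749).
1373 ≡ 1 (mod 4), so quadratic reciprocity gives (1373|9749) = (9749|1373). Reduce: 9749 ≡ 138 (mod 1373). Now have (138|1373).
Factor out 2: 138 = 2·69. Since 1373 ≡ 5 (mod 8), (2|1373) = -1. Now have -(69|1373).
69 ≡ 1 (mod 4), so quadratic reciprocity gives (69|1373) = (1373|69). Reduce: 1373 ≡ 62 (mod 69). Now have -(62|69).
Factor out 2: 62 = 2·31. Since 69 ≡ 5 (mod 8), (2|69) = -1. Now have (31|69).
69 ≡ 1 (mod 4), so quadratic reciprocity gives (31|69) = (69|31). Reduce: 69 ≡ 7 (mod 31). Now have (7|31).
Both 7 ≡ 3 and 31 ≡ 3 (mod 4), so reciprocity gives (7|31) = -(31|7). Reduce: 31 ≡ 3 (mod 7). Now have -(3|7).
Both 3 ≡ 3 and 7 ≡ 3 (mod 4), so reciprocity gives (3|7) = -(7|3). Reduce: 7 ≡ 1 (mod 3). Now have (1|3).
(1|3) = 1. Collecting the sign factors: 1.
(-1373|9749) = 1, and 9749 is prime, so -1373 is a quadratic residue mod 9749.

yes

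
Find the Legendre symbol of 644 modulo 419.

1

(644/419)
  = (225/419)    [644 ≡ 225 mod 419]
  = (419/225)    [QR: 225 ≡ 1 mod 4, sign kept]
  = (194/225)    [419 ≡ 194 mod 225]
  = (97/225)    [225 ≡ 1 mod 8 ⇒ (2/225) = +1]
  = (225/97)    [QR: 97 ≡ 1 mod 4, sign kept]
  = (31/97)    [225 ≡ 31 mod 97]
  = (97/31)    [QR: 97 ≡ 1 mod 4, sign kept]
  = (4/31)    [97 ≡ 4 mod 31]
  = (1/31)    [31 ≡ 7 mod 8 ⇒ (2/31)^2 = +1]
  = 1    [(1/31) = 1]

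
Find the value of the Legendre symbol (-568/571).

-1

Reduce the numerator: -568 ≡ 3 (mod 571), so (-568/571) = (3/571).
Both 3 ≡ 3 and 571 ≡ 3 (mod 4), so reciprocity gives (3/571) = -(571/3). Reduce: 571 ≡ 1 (mod 3). Now have -(1/3).
(1/3) = 1. Collecting the sign factors: -1.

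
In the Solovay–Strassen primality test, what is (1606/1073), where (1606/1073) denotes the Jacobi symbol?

Reduce the numerator: 1606 ≡ 533 (mod 1073), so (1606/1073) = (533/1073).
533 ≡ 1 (mod 4), so quadratic reciprocity gives (533/1073) = (1073/533). Reduce: 1073 ≡ 7 (mod 533). Now have (7/533).
533 ≡ 1 (mod 4), so quadratic reciprocity gives (7/533) = (533/7). Reduce: 533 ≡ 1 (mod 7). Now have (1/7).
(1/7) = 1. Collecting the sign factors: 1.

1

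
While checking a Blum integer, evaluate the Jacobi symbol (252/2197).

(252/2197)
  = (63/2197)    [2197 ≡ 5 mod 8 ⇒ (2/2197)^2 = +1]
  = (2197/63)    [QR: 2197 ≡ 1 mod 4, sign kept]
  = (55/63)    [2197 ≡ 55 mod 63]
  = -(63/55)    [QR: both ≡ 3 mod 4, sign flips]
  = -(8/55)    [63 ≡ 8 mod 55]
  = -(1/55)    [55 ≡ 7 mod 8 ⇒ (2/55)^3 = +1]
  = -1    [(1/55) = 1]

-1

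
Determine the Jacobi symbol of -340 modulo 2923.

Pull out -1: (-340|2923) = (-1|2923)·(340|2923). Since 2923 ≡ 3 (mod 4), (-1|2923) = -1. Now have -(340|2923).
Factor out 2: 340 = 2^2·85. Since 2923 ≡ 3 (mod 8), (2|2923) = -1, and (2|2923)^2 = +1. Now have -(85|2923).
85 ≡ 1 (mod 4), so quadratic reciprocity gives (85|2923) = (2923|85). Reduce: 2923 ≡ 33 (mod 85). Now have -(33|85).
33 ≡ 1 (mod 4), so quadratic reciprocity gives (33|85) = (85|33). Reduce: 85 ≡ 19 (mod 33). Now have -(19|33).
33 ≡ 1 (mod 4), so quadratic reciprocity gives (19|33) = (33|19). Reduce: 33 ≡ 14 (mod 19). Now have -(14|19).
Factor out 2: 14 = 2·7. Since 19 ≡ 3 (mod 8), (2|19) = -1. Now have (7|19).
Both 7 ≡ 3 and 19 ≡ 3 (mod 4), so reciprocity gives (7|19) = -(19|7). Reduce: 19 ≡ 5 (mod 7). Now have -(5|7).
5 ≡ 1 (mod 4), so quadratic reciprocity gives (5|7) = (7|5). Reduce: 7 ≡ 2 (mod 5). Now have -(2|5).
Factor out 2: 2 = 2. Since 5 ≡ 5 (mod 8), (2|5) = -1. Now have (1|5).
(1|5) = 1. Collecting the sign factors: 1.

1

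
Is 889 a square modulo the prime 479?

no

Reduce the numerator: 889 ≡ 410 (mod 479), so (889|479) = (410|479).
Factor out 2: 410 = 2·205. Since 479 ≡ 7 (mod 8), (2|479) = +1. Now have (205|479).
205 ≡ 1 (mod 4), so quadratic reciprocity gives (205|479) = (479|205). Reduce: 479 ≡ 69 (mod 205). Now have (69|205).
69 ≡ 1 (mod 4), so quadratic reciprocity gives (69|205) = (205|69). Reduce: 205 ≡ 67 (mod 69). Now have (67|69).
69 ≡ 1 (mod 4), so quadratic reciprocity gives (67|69) = (69|67). Reduce: 69 ≡ 2 (mod 67). Now have (2|67).
Factor out 2: 2 = 2. Since 67 ≡ 3 (mod 8), (2|67) = -1. Now have -(1|67).
(1|67) = 1. Collecting the sign factors: -1.
(889|479) = -1, and 479 is prime, so 889 is not a quadratic residue mod 479.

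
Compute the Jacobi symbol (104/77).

Reduce the numerator: 104 ≡ 27 (mod 77), so (104/77) = (27/77).
77 ≡ 1 (mod 4), so quadratic reciprocity gives (27/77) = (77/27). Reduce: 77 ≡ 23 (mod 27). Now have (23/27).
Both 23 ≡ 3 and 27 ≡ 3 (mod 4), so reciprocity gives (23/27) = -(27/23). Reduce: 27 ≡ 4 (mod 23). Now have -(4/23).
Factor out 2: 4 = 2^2. Since 23 ≡ 7 (mod 8), (2/23) = +1, and (2/23)^2 = +1. Now have -(1/23).
(1/23) = 1. Collecting the sign factors: -1.

-1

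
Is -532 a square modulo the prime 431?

(-532/431)
  = (330/431)    [-532 ≡ 330 mod 431]
  = (165/431)    [431 ≡ 7 mod 8 ⇒ (2/431) = +1]
  = (431/165)    [QR: 165 ≡ 1 mod 4, sign kept]
  = (101/165)    [431 ≡ 101 mod 165]
  = (165/101)    [QR: 101 ≡ 1 mod 4, sign kept]
  = (64/101)    [165 ≡ 64 mod 101]
  = (1/101)    [101 ≡ 5 mod 8 ⇒ (2/101)^6 = +1]
  = 1    [(1/101) = 1]
(-532/431) = 1, and 431 is prime, so -532 is a quadratic residue mod 431.

yes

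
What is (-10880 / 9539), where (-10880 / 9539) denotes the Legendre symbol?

1

Pull out -1: (-10880 / 9539) = (-1 / 9539)·(10880 / 9539). Since 9539 ≡ 3 (mod 4), (-1 / 9539) = -1. Now have -(10880 / 9539).
Reduce the numerator: 10880 ≡ 1341 (mod 9539), so (10880 / 9539) = (1341 / 9539).
1341 ≡ 1 (mod 4), so quadratic reciprocity gives (1341 / 9539) = (9539 / 1341). Reduce: 9539 ≡ 152 (mod 1341). Now have -(152 / 1341).
Factor out 2: 152 = 2^3·19. Since 1341 ≡ 5 (mod 8), (2 / 1341) = -1, and (2 / 1341)^3 = -1. Now have (19 / 1341).
1341 ≡ 1 (mod 4), so quadratic reciprocity gives (19 / 1341) = (1341 / 19). Reduce: 1341 ≡ 11 (mod 19). Now have (11 / 19).
Both 11 ≡ 3 and 19 ≡ 3 (mod 4), so reciprocity gives (11 / 19) = -(19 / 11). Reduce: 19 ≡ 8 (mod 11). Now have -(8 / 11).
Factor out 2: 8 = 2^3. Since 11 ≡ 3 (mod 8), (2 / 11) = -1, and (2 / 11)^3 = -1. Now have (1 / 11).
(1 / 11) = 1. Collecting the sign factors: 1.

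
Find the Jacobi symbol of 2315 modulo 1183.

(2315/1183)
  = (1132/1183)    [2315 ≡ 1132 mod 1183]
  = (283/1183)    [1183 ≡ 7 mod 8 ⇒ (2/1183)^2 = +1]
  = -(1183/283)    [QR: both ≡ 3 mod 4, sign flips]
  = -(51/283)    [1183 ≡ 51 mod 283]
  = (283/51)    [QR: both ≡ 3 mod 4, sign flips]
  = (28/51)    [283 ≡ 28 mod 51]
  = (7/51)    [51 ≡ 3 mod 8 ⇒ (2/51)^2 = +1]
  = -(51/7)    [QR: both ≡ 3 mod 4, sign flips]
  = -(2/7)    [51 ≡ 2 mod 7]
  = -(1/7)    [7 ≡ 7 mod 8 ⇒ (2/7) = +1]
  = -1    [(1/7) = 1]

-1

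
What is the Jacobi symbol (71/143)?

Both 71 ≡ 3 and 143 ≡ 3 (mod 4), so reciprocity gives (71/143) = -(143/71). Reduce: 143 ≡ 1 (mod 71). Now have -(1/71).
(1/71) = 1. Collecting the sign factors: -1.

-1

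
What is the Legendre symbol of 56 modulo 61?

1

(56 / 61)
  = -(7 / 61)    [61 ≡ 5 mod 8 ⇒ (2 / 61)^3 = -1]
  = -(61 / 7)    [QR: 61 ≡ 1 mod 4, sign kept]
  = -(5 / 7)    [61 ≡ 5 mod 7]
  = -(7 / 5)    [QR: 5 ≡ 1 mod 4, sign kept]
  = -(2 / 5)    [7 ≡ 2 mod 5]
  = (1 / 5)    [5 ≡ 5 mod 8 ⇒ (2 / 5) = -1]
  = 1    [(1 / 5) = 1]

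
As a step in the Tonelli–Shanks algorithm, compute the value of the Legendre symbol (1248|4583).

(1248|4583)
  = (39|4583)    [4583 ≡ 7 mod 8 ⇒ (2|4583)^5 = +1]
  = -(4583|39)    [QR: both ≡ 3 mod 4, sign flips]
  = -(20|39)    [4583 ≡ 20 mod 39]
  = -(5|39)    [39 ≡ 7 mod 8 ⇒ (2|39)^2 = +1]
  = -(39|5)    [QR: 5 ≡ 1 mod 4, sign kept]
  = -(4|5)    [39 ≡ 4 mod 5]
  = -(1|5)    [5 ≡ 5 mod 8 ⇒ (2|5)^2 = +1]
  = -1    [(1|5) = 1]

-1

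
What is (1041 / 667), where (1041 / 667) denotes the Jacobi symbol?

-1

Reduce the numerator: 1041 ≡ 374 (mod 667), so (1041 / 667) = (374 / 667).
Factor out 2: 374 = 2·187. Since 667 ≡ 3 (mod 8), (2 / 667) = -1. Now have -(187 / 667).
Both 187 ≡ 3 and 667 ≡ 3 (mod 4), so reciprocity gives (187 / 667) = -(667 / 187). Reduce: 667 ≡ 106 (mod 187). Now have (106 / 187).
Factor out 2: 106 = 2·53. Since 187 ≡ 3 (mod 8), (2 / 187) = -1. Now have -(53 / 187).
53 ≡ 1 (mod 4), so quadratic reciprocity gives (53 / 187) = (187 / 53). Reduce: 187 ≡ 28 (mod 53). Now have -(28 / 53).
Factor out 2: 28 = 2^2·7. Since 53 ≡ 5 (mod 8), (2 / 53) = -1, and (2 / 53)^2 = +1. Now have -(7 / 53).
53 ≡ 1 (mod 4), so quadratic reciprocity gives (7 / 53) = (53 / 7). Reduce: 53 ≡ 4 (mod 7). Now have -(4 / 7).
Factor out 2: 4 = 2^2. Since 7 ≡ 7 (mod 8), (2 / 7) = +1, and (2 / 7)^2 = +1. Now have -(1 / 7).
(1 / 7) = 1. Collecting the sign factors: -1.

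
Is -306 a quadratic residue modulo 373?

(-306/373)
  = (67/373)    [-306 ≡ 67 mod 373]
  = (373/67)    [QR: 373 ≡ 1 mod 4, sign kept]
  = (38/67)    [373 ≡ 38 mod 67]
  = -(19/67)    [67 ≡ 3 mod 8 ⇒ (2/67) = -1]
  = (67/19)    [QR: both ≡ 3 mod 4, sign flips]
  = (10/19)    [67 ≡ 10 mod 19]
  = -(5/19)    [19 ≡ 3 mod 8 ⇒ (2/19) = -1]
  = -(19/5)    [QR: 5 ≡ 1 mod 4, sign kept]
  = -(4/5)    [19 ≡ 4 mod 5]
  = -(1/5)    [5 ≡ 5 mod 8 ⇒ (2/5)^2 = +1]
  = -1    [(1/5) = 1]
The Legendre symbol is -1, so x^2 ≡ -306 (mod 373) has no solution.

no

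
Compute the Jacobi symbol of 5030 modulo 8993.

1

Factor out 2: 5030 = 2·2515. Since 8993 ≡ 1 (mod 8), (2/8993) = +1. Now have (2515/8993).
8993 ≡ 1 (mod 4), so quadratic reciprocity gives (2515/8993) = (8993/2515). Reduce: 8993 ≡ 1448 (mod 2515). Now have (1448/2515).
Factor out 2: 1448 = 2^3·181. Since 2515 ≡ 3 (mod 8), (2/2515) = -1, and (2/2515)^3 = -1. Now have -(181/2515).
181 ≡ 1 (mod 4), so quadratic reciprocity gives (181/2515) = (2515/181). Reduce: 2515 ≡ 162 (mod 181). Now have -(162/181).
Factor out 2: 162 = 2·81. Since 181 ≡ 5 (mod 8), (2/181) = -1. Now have (81/181).
81 ≡ 1 (mod 4), so quadratic reciprocity gives (81/181) = (181/81). Reduce: 181 ≡ 19 (mod 81). Now have (19/81).
81 ≡ 1 (mod 4), so quadratic reciprocity gives (19/81) = (81/19). Reduce: 81 ≡ 5 (mod 19). Now have (5/19).
5 ≡ 1 (mod 4), so quadratic reciprocity gives (5/19) = (19/5). Reduce: 19 ≡ 4 (mod 5). Now have (4/5).
Factor out 2: 4 = 2^2. Since 5 ≡ 5 (mod 8), (2/5) = -1, and (2/5)^2 = +1. Now have (1/5).
(1/5) = 1. Collecting the sign factors: 1.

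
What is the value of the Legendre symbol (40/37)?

Reduce the numerator: 40 ≡ 3 (mod 37), so (40/37) = (3/37).
37 ≡ 1 (mod 4), so quadratic reciprocity gives (3/37) = (37/3). Reduce: 37 ≡ 1 (mod 3). Now have (1/3).
(1/3) = 1. Collecting the sign factors: 1.

1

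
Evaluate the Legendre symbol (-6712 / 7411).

Reduce the numerator: -6712 ≡ 699 (mod 7411), so (-6712 / 7411) = (699 / 7411).
Both 699 ≡ 3 and 7411 ≡ 3 (mod 4), so reciprocity gives (699 / 7411) = -(7411 / 699). Reduce: 7411 ≡ 421 (mod 699). Now have -(421 / 699).
421 ≡ 1 (mod 4), so quadratic reciprocity gives (421 / 699) = (699 / 421). Reduce: 699 ≡ 278 (mod 421). Now have -(278 / 421).
Factor out 2: 278 = 2·139. Since 421 ≡ 5 (mod 8), (2 / 421) = -1. Now have (139 / 421).
421 ≡ 1 (mod 4), so quadratic reciprocity gives (139 / 421) = (421 / 139). Reduce: 421 ≡ 4 (mod 139). Now have (4 / 139).
Factor out 2: 4 = 2^2. Since 139 ≡ 3 (mod 8), (2 / 139) = -1, and (2 / 139)^2 = +1. Now have (1 / 139).
(1 / 139) = 1. Collecting the sign factors: 1.

1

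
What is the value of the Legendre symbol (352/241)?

(352/241)
  = (111/241)    [352 ≡ 111 mod 241]
  = (241/111)    [QR: 241 ≡ 1 mod 4, sign kept]
  = (19/111)    [241 ≡ 19 mod 111]
  = -(111/19)    [QR: both ≡ 3 mod 4, sign flips]
  = -(16/19)    [111 ≡ 16 mod 19]
  = -(1/19)    [19 ≡ 3 mod 8 ⇒ (2/19)^4 = +1]
  = -1    [(1/19) = 1]

-1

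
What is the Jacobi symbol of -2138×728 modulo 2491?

By multiplicativity, (-2138·728/2491) = (-2138/2491)·(728/2491).
First factor (-2138/2491):
(-2138/2491)
  = (353/2491)    [-2138 ≡ 353 mod 2491]
  = (2491/353)    [QR: 353 ≡ 1 mod 4, sign kept]
  = (20/353)    [2491 ≡ 20 mod 353]
  = (5/353)    [353 ≡ 1 mod 8 ⇒ (2/353)^2 = +1]
  = (353/5)    [QR: 5 ≡ 1 mod 4, sign kept]
  = (3/5)    [353 ≡ 3 mod 5]
  = (5/3)    [QR: 5 ≡ 1 mod 4, sign kept]
  = (2/3)    [5 ≡ 2 mod 3]
  = -(1/3)    [3 ≡ 3 mod 8 ⇒ (2/3) = -1]
  = -1    [(1/3) = 1]
Second factor (728/2491):
(728/2491)
  = -(91/2491)    [2491 ≡ 3 mod 8 ⇒ (2/2491)^3 = -1]
  = (2491/91)    [QR: both ≡ 3 mod 4, sign flips]
  = (34/91)    [2491 ≡ 34 mod 91]
  = -(17/91)    [91 ≡ 3 mod 8 ⇒ (2/91) = -1]
  = -(91/17)    [QR: 17 ≡ 1 mod 4, sign kept]
  = -(6/17)    [91 ≡ 6 mod 17]
  = -(3/17)    [17 ≡ 1 mod 8 ⇒ (2/17) = +1]
  = -(17/3)    [QR: 17 ≡ 1 mod 4, sign kept]
  = -(2/3)    [17 ≡ 2 mod 3]
  = (1/3)    [3 ≡ 3 mod 8 ⇒ (2/3) = -1]
  = 1    [(1/3) = 1]
Product: (-1)·(1) = -1.

-1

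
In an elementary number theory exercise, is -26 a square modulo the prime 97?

(-26|97)
  = (26|97)    [97 ≡ 1 mod 4 ⇒ (-1|97) = +1]
  = (13|97)    [97 ≡ 1 mod 8 ⇒ (2|97) = +1]
  = (97|13)    [QR: 13 ≡ 1 mod 4, sign kept]
  = (6|13)    [97 ≡ 6 mod 13]
  = -(3|13)    [13 ≡ 5 mod 8 ⇒ (2|13) = -1]
  = -(13|3)    [QR: 13 ≡ 1 mod 4, sign kept]
  = -(1|3)    [13 ≡ 1 mod 3]
  = -1    [(1|3) = 1]
(-26|97) = -1, and 97 is prime, so -26 is not a quadratic residue mod 97.

no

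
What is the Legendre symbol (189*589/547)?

By multiplicativity, (189·589/547) = (189/547)·(589/547).
First factor (189/547):
(189/547)
  = (547/189)    [QR: 189 ≡ 1 mod 4, sign kept]
  = (169/189)    [547 ≡ 169 mod 189]
  = (189/169)    [QR: 169 ≡ 1 mod 4, sign kept]
  = (20/169)    [189 ≡ 20 mod 169]
  = (5/169)    [169 ≡ 1 mod 8 ⇒ (2/169)^2 = +1]
  = (169/5)    [QR: 5 ≡ 1 mod 4, sign kept]
  = (4/5)    [169 ≡ 4 mod 5]
  = (1/5)    [5 ≡ 5 mod 8 ⇒ (2/5)^2 = +1]
  = 1    [(1/5) = 1]
Second factor (589/547):
(589/547)
  = (42/547)    [589 ≡ 42 mod 547]
  = -(21/547)    [547 ≡ 3 mod 8 ⇒ (2/547) = -1]
  = -(547/21)    [QR: 21 ≡ 1 mod 4, sign kept]
  = -(1/21)    [547 ≡ 1 mod 21]
  = -1    [(1/21) = 1]
Product: (1)·(-1) = -1.

-1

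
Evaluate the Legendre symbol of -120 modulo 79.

(-120/79)
  = -(120/79)    [79 ≡ 3 mod 4 ⇒ (-1/79) = -1]
  = -(41/79)    [120 ≡ 41 mod 79]
  = -(79/41)    [QR: 41 ≡ 1 mod 4, sign kept]
  = -(38/41)    [79 ≡ 38 mod 41]
  = -(19/41)    [41 ≡ 1 mod 8 ⇒ (2/41) = +1]
  = -(41/19)    [QR: 41 ≡ 1 mod 4, sign kept]
  = -(3/19)    [41 ≡ 3 mod 19]
  = (19/3)    [QR: both ≡ 3 mod 4, sign flips]
  = (1/3)    [19 ≡ 1 mod 3]
  = 1    [(1/3) = 1]

1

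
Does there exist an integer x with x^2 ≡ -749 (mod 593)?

Reduce the numerator: -749 ≡ 437 (mod 593), so (-749/593) = (437/593).
437 ≡ 1 (mod 4), so quadratic reciprocity gives (437/593) = (593/437). Reduce: 593 ≡ 156 (mod 437). Now have (156/437).
Factor out 2: 156 = 2^2·39. Since 437 ≡ 5 (mod 8), (2/437) = -1, and (2/437)^2 = +1. Now have (39/437).
437 ≡ 1 (mod 4), so quadratic reciprocity gives (39/437) = (437/39). Reduce: 437 ≡ 8 (mod 39). Now have (8/39).
Factor out 2: 8 = 2^3. Since 39 ≡ 7 (mod 8), (2/39) = +1, and (2/39)^3 = +1. Now have (1/39).
(1/39) = 1. Collecting the sign factors: 1.
(-749/593) = 1, and 593 is prime, so -749 is a quadratic residue mod 593.

yes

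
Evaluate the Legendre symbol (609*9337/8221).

By multiplicativity, (609·9337/8221) = (609/8221)·(9337/8221).
First factor (609/8221):
(609/8221)
  = (8221/609)    [QR: 609 ≡ 1 mod 4, sign kept]
  = (304/609)    [8221 ≡ 304 mod 609]
  = (19/609)    [609 ≡ 1 mod 8 ⇒ (2/609)^4 = +1]
  = (609/19)    [QR: 609 ≡ 1 mod 4, sign kept]
  = (1/19)    [609 ≡ 1 mod 19]
  = 1    [(1/19) = 1]
Second factor (9337/8221):
(9337/8221)
  = (1116/8221)    [9337 ≡ 1116 mod 8221]
  = (279/8221)    [8221 ≡ 5 mod 8 ⇒ (2/8221)^2 = +1]
  = (8221/279)    [QR: 8221 ≡ 1 mod 4, sign kept]
  = (130/279)    [8221 ≡ 130 mod 279]
  = (65/279)    [279 ≡ 7 mod 8 ⇒ (2/279) = +1]
  = (279/65)    [QR: 65 ≡ 1 mod 4, sign kept]
  = (19/65)    [279 ≡ 19 mod 65]
  = (65/19)    [QR: 65 ≡ 1 mod 4, sign kept]
  = (8/19)    [65 ≡ 8 mod 19]
  = -(1/19)    [19 ≡ 3 mod 8 ⇒ (2/19)^3 = -1]
  = -1    [(1/19) = 1]
Product: (1)·(-1) = -1.

-1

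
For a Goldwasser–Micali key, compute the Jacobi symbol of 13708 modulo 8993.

0

(13708 / 8993)
  = (4715 / 8993)    [13708 ≡ 4715 mod 8993]
  = (8993 / 4715)    [QR: 8993 ≡ 1 mod 4, sign kept]
  = (4278 / 4715)    [8993 ≡ 4278 mod 4715]
  = -(2139 / 4715)    [4715 ≡ 3 mod 8 ⇒ (2 / 4715) = -1]
  = (4715 / 2139)    [QR: both ≡ 3 mod 4, sign flips]
  = (437 / 2139)    [4715 ≡ 437 mod 2139]
  = (2139 / 437)    [QR: 437 ≡ 1 mod 4, sign kept]
  = (391 / 437)    [2139 ≡ 391 mod 437]
  = (437 / 391)    [QR: 437 ≡ 1 mod 4, sign kept]
  = (46 / 391)    [437 ≡ 46 mod 391]
  = (23 / 391)    [391 ≡ 7 mod 8 ⇒ (2 / 391) = +1]
  = -(391 / 23)    [QR: both ≡ 3 mod 4, sign flips]
  = -(0 / 23)    [391 ≡ 0 mod 23]
  = 0    [numerator 0, gcd > 1]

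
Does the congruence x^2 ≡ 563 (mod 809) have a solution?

809 ≡ 1 (mod 4), so quadratic reciprocity gives (563/809) = (809/563). Reduce: 809 ≡ 246 (mod 563). Now have (246/563).
Factor out 2: 246 = 2·123. Since 563 ≡ 3 (mod 8), (2/563) = -1. Now have -(123/563).
Both 123 ≡ 3 and 563 ≡ 3 (mod 4), so reciprocity gives (123/563) = -(563/123). Reduce: 563 ≡ 71 (mod 123). Now have (71/123).
Both 71 ≡ 3 and 123 ≡ 3 (mod 4), so reciprocity gives (71/123) = -(123/71). Reduce: 123 ≡ 52 (mod 71). Now have -(52/71).
Factor out 2: 52 = 2^2·13. Since 71 ≡ 7 (mod 8), (2/71) = +1, and (2/71)^2 = +1. Now have -(13/71).
13 ≡ 1 (mod 4), so quadratic reciprocity gives (13/71) = (71/13). Reduce: 71 ≡ 6 (mod 13). Now have -(6/13).
Factor out 2: 6 = 2·3. Since 13 ≡ 5 (mod 8), (2/13) = -1. Now have (3/13).
13 ≡ 1 (mod 4), so quadratic reciprocity gives (3/13) = (13/3). Reduce: 13 ≡ 1 (mod 3). Now have (1/3).
(1/3) = 1. Collecting the sign factors: 1.
The Legendre symbol is 1, so x^2 ≡ 563 (mod 809) has solution.

yes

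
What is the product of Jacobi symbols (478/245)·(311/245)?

By multiplicativity, (478·311/245) = (478/245)·(311/245).
First factor (478/245):
(478/245)
  = (233/245)    [478 ≡ 233 mod 245]
  = (245/233)    [QR: 233 ≡ 1 mod 4, sign kept]
  = (12/233)    [245 ≡ 12 mod 233]
  = (3/233)    [233 ≡ 1 mod 8 ⇒ (2/233)^2 = +1]
  = (233/3)    [QR: 233 ≡ 1 mod 4, sign kept]
  = (2/3)    [233 ≡ 2 mod 3]
  = -(1/3)    [3 ≡ 3 mod 8 ⇒ (2/3) = -1]
  = -1    [(1/3) = 1]
Second factor (311/245):
(311/245)
  = (66/245)    [311 ≡ 66 mod 245]
  = -(33/245)    [245 ≡ 5 mod 8 ⇒ (2/245) = -1]
  = -(245/33)    [QR: 33 ≡ 1 mod 4, sign kept]
  = -(14/33)    [245 ≡ 14 mod 33]
  = -(7/33)    [33 ≡ 1 mod 8 ⇒ (2/33) = +1]
  = -(33/7)    [QR: 33 ≡ 1 mod 4, sign kept]
  = -(5/7)    [33 ≡ 5 mod 7]
  = -(7/5)    [QR: 5 ≡ 1 mod 4, sign kept]
  = -(2/5)    [7 ≡ 2 mod 5]
  = (1/5)    [5 ≡ 5 mod 8 ⇒ (2/5) = -1]
  = 1    [(1/5) = 1]
Product: (-1)·(1) = -1.

-1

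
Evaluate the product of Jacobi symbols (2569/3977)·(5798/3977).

By multiplicativity, (2569·5798/3977) = (2569/3977)·(5798/3977).
First factor (2569/3977):
2569 ≡ 1 (mod 4), so quadratic reciprocity gives (2569/3977) = (3977/2569). Reduce: 3977 ≡ 1408 (mod 2569). Now have (1408/2569).
Factor out 2: 1408 = 2^7·11. Since 2569 ≡ 1 (mod 8), (2/2569) = +1, and (2/2569)^7 = +1. Now have (11/2569).
2569 ≡ 1 (mod 4), so quadratic reciprocity gives (11/2569) = (2569/11). Reduce: 2569 ≡ 6 (mod 11). Now have (6/11).
Factor out 2: 6 = 2·3. Since 11 ≡ 3 (mod 8), (2/11) = -1. Now have -(3/11).
Both 3 ≡ 3 and 11 ≡ 3 (mod 4), so reciprocity gives (3/11) = -(11/3). Reduce: 11 ≡ 2 (mod 3). Now have (2/3).
Factor out 2: 2 = 2. Since 3 ≡ 3 (mod 8), (2/3) = -1. Now have -(1/3).
(1/3) = 1. Collecting the sign factors: -1.
Second factor (5798/3977):
Reduce the numerator: 5798 ≡ 1821 (mod 3977), so (5798/3977) = (1821/3977).
1821 ≡ 1 (mod 4), so quadratic reciprocity gives (1821/3977) = (3977/1821). Reduce: 3977 ≡ 335 (mod 1821). Now have (335/1821).
1821 ≡ 1 (mod 4), so quadratic reciprocity gives (335/1821) = (1821/335). Reduce: 1821 ≡ 146 (mod 335). Now have (146/335).
Factor out 2: 146 = 2·73. Since 335 ≡ 7 (mod 8), (2/335) = +1. Now have (73/335).
73 ≡ 1 (mod 4), so quadratic reciprocity gives (73/335) = (335/73). Reduce: 335 ≡ 43 (mod 73). Now have (43/73).
73 ≡ 1 (mod 4), so quadratic reciprocity gives (43/73) = (73/43). Reduce: 73 ≡ 30 (mod 43). Now have (30/43).
Factor out 2: 30 = 2·15. Since 43 ≡ 3 (mod 8), (2/43) = -1. Now have -(15/43).
Both 15 ≡ 3 and 43 ≡ 3 (mod 4), so reciprocity gives (15/43) = -(43/15). Reduce: 43 ≡ 13 (mod 15). Now have (13/15).
13 ≡ 1 (mod 4), so quadratic reciprocity gives (13/15) = (15/13). Reduce: 15 ≡ 2 (mod 13). Now have (2/13).
Factor out 2: 2 = 2. Since 13 ≡ 5 (mod 8), (2/13) = -1. Now have -(1/13).
(1/13) = 1. Collecting the sign factors: -1.
Product: (-1)·(-1) = 1.

1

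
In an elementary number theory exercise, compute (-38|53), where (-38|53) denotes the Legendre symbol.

1

Pull out -1: (-38|53) = (-1|53)·(38|53). Since 53 ≡ 1 (mod 4), (-1|53) = +1. Now have (38|53).
Factor out 2: 38 = 2·19. Since 53 ≡ 5 (mod 8), (2|53) = -1. Now have -(19|53).
53 ≡ 1 (mod 4), so quadratic reciprocity gives (19|53) = (53|19). Reduce: 53 ≡ 15 (mod 19). Now have -(15|19).
Both 15 ≡ 3 and 19 ≡ 3 (mod 4), so reciprocity gives (15|19) = -(19|15). Reduce: 19 ≡ 4 (mod 15). Now have (4|15).
Factor out 2: 4 = 2^2. Since 15 ≡ 7 (mod 8), (2|15) = +1, and (2|15)^2 = +1. Now have (1|15).
(1|15) = 1. Collecting the sign factors: 1.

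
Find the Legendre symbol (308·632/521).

By multiplicativity, (308·632/521) = (308/521)·(632/521).
First factor (308/521):
(308/521)
  = (77/521)    [521 ≡ 1 mod 8 ⇒ (2/521)^2 = +1]
  = (521/77)    [QR: 77 ≡ 1 mod 4, sign kept]
  = (59/77)    [521 ≡ 59 mod 77]
  = (77/59)    [QR: 77 ≡ 1 mod 4, sign kept]
  = (18/59)    [77 ≡ 18 mod 59]
  = -(9/59)    [59 ≡ 3 mod 8 ⇒ (2/59) = -1]
  = -(59/9)    [QR: 9 ≡ 1 mod 4, sign kept]
  = -(5/9)    [59 ≡ 5 mod 9]
  = -(9/5)    [QR: 5 ≡ 1 mod 4, sign kept]
  = -(4/5)    [9 ≡ 4 mod 5]
  = -(1/5)    [5 ≡ 5 mod 8 ⇒ (2/5)^2 = +1]
  = -1    [(1/5) = 1]
Second factor (632/521):
(632/521)
  = (111/521)    [632 ≡ 111 mod 521]
  = (521/111)    [QR: 521 ≡ 1 mod 4, sign kept]
  = (77/111)    [521 ≡ 77 mod 111]
  = (111/77)    [QR: 77 ≡ 1 mod 4, sign kept]
  = (34/77)    [111 ≡ 34 mod 77]
  = -(17/77)    [77 ≡ 5 mod 8 ⇒ (2/77) = -1]
  = -(77/17)    [QR: 17 ≡ 1 mod 4, sign kept]
  = -(9/17)    [77 ≡ 9 mod 17]
  = -(17/9)    [QR: 9 ≡ 1 mod 4, sign kept]
  = -(8/9)    [17 ≡ 8 mod 9]
  = -(1/9)    [9 ≡ 1 mod 8 ⇒ (2/9)^3 = +1]
  = -1    [(1/9) = 1]
Product: (-1)·(-1) = 1.

1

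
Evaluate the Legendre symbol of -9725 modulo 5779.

1

Pull out -1: (-9725/5779) = (-1/5779)·(9725/5779). Since 5779 ≡ 3 (mod 4), (-1/5779) = -1. Now have -(9725/5779).
Reduce the numerator: 9725 ≡ 3946 (mod 5779), so (9725/5779) = (3946/5779).
Factor out 2: 3946 = 2·1973. Since 5779 ≡ 3 (mod 8), (2/5779) = -1. Now have (1973/5779).
1973 ≡ 1 (mod 4), so quadratic reciprocity gives (1973/5779) = (5779/1973). Reduce: 5779 ≡ 1833 (mod 1973). Now have (1833/1973).
1833 ≡ 1 (mod 4), so quadratic reciprocity gives (1833/1973) = (1973/1833). Reduce: 1973 ≡ 140 (mod 1833). Now have (140/1833).
Factor out 2: 140 = 2^2·35. Since 1833 ≡ 1 (mod 8), (2/1833) = +1, and (2/1833)^2 = +1. Now have (35/1833).
1833 ≡ 1 (mod 4), so quadratic reciprocity gives (35/1833) = (1833/35). Reduce: 1833 ≡ 13 (mod 35). Now have (13/35).
13 ≡ 1 (mod 4), so quadratic reciprocity gives (13/35) = (35/13). Reduce: 35 ≡ 9 (mod 13). Now have (9/13).
9 ≡ 1 (mod 4), so quadratic reciprocity gives (9/13) = (13/9). Reduce: 13 ≡ 4 (mod 9). Now have (4/9).
Factor out 2: 4 = 2^2. Since 9 ≡ 1 (mod 8), (2/9) = +1, and (2/9)^2 = +1. Now have (1/9).
(1/9) = 1. Collecting the sign factors: 1.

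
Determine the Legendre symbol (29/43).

-1

(29/43)
  = (43/29)    [QR: 29 ≡ 1 mod 4, sign kept]
  = (14/29)    [43 ≡ 14 mod 29]
  = -(7/29)    [29 ≡ 5 mod 8 ⇒ (2/29) = -1]
  = -(29/7)    [QR: 29 ≡ 1 mod 4, sign kept]
  = -(1/7)    [29 ≡ 1 mod 7]
  = -1    [(1/7) = 1]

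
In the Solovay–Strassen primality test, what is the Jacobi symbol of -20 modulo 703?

Pull out -1: (-20/703) = (-1/703)·(20/703). Since 703 ≡ 3 (mod 4), (-1/703) = -1. Now have -(20/703).
Factor out 2: 20 = 2^2·5. Since 703 ≡ 7 (mod 8), (2/703) = +1, and (2/703)^2 = +1. Now have -(5/703).
5 ≡ 1 (mod 4), so quadratic reciprocity gives (5/703) = (703/5). Reduce: 703 ≡ 3 (mod 5). Now have -(3/5).
5 ≡ 1 (mod 4), so quadratic reciprocity gives (3/5) = (5/3). Reduce: 5 ≡ 2 (mod 3). Now have -(2/3).
Factor out 2: 2 = 2. Since 3 ≡ 3 (mod 8), (2/3) = -1. Now have (1/3).
(1/3) = 1. Collecting the sign factors: 1.

1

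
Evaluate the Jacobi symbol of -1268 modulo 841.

1

(-1268/841)
  = (414/841)    [-1268 ≡ 414 mod 841]
  = (207/841)    [841 ≡ 1 mod 8 ⇒ (2/841) = +1]
  = (841/207)    [QR: 841 ≡ 1 mod 4, sign kept]
  = (13/207)    [841 ≡ 13 mod 207]
  = (207/13)    [QR: 13 ≡ 1 mod 4, sign kept]
  = (12/13)    [207 ≡ 12 mod 13]
  = (3/13)    [13 ≡ 5 mod 8 ⇒ (2/13)^2 = +1]
  = (13/3)    [QR: 13 ≡ 1 mod 4, sign kept]
  = (1/3)    [13 ≡ 1 mod 3]
  = 1    [(1/3) = 1]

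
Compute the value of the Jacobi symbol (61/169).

(61/169)
  = (169/61)    [QR: 61 ≡ 1 mod 4, sign kept]
  = (47/61)    [169 ≡ 47 mod 61]
  = (61/47)    [QR: 61 ≡ 1 mod 4, sign kept]
  = (14/47)    [61 ≡ 14 mod 47]
  = (7/47)    [47 ≡ 7 mod 8 ⇒ (2/47) = +1]
  = -(47/7)    [QR: both ≡ 3 mod 4, sign flips]
  = -(5/7)    [47 ≡ 5 mod 7]
  = -(7/5)    [QR: 5 ≡ 1 mod 4, sign kept]
  = -(2/5)    [7 ≡ 2 mod 5]
  = (1/5)    [5 ≡ 5 mod 8 ⇒ (2/5) = -1]
  = 1    [(1/5) = 1]

1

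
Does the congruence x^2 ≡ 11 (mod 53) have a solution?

(11|53)
  = (53|11)    [QR: 53 ≡ 1 mod 4, sign kept]
  = (9|11)    [53 ≡ 9 mod 11]
  = (11|9)    [QR: 9 ≡ 1 mod 4, sign kept]
  = (2|9)    [11 ≡ 2 mod 9]
  = (1|9)    [9 ≡ 1 mod 8 ⇒ (2|9) = +1]
  = 1    [(1|9) = 1]
The Legendre symbol is 1, so x^2 ≡ 11 (mod 53) has solution.

yes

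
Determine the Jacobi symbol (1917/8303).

1917 ≡ 1 (mod 4), so quadratic reciprocity gives (1917/8303) = (8303/1917). Reduce: 8303 ≡ 635 (mod 1917). Now have (635/1917).
1917 ≡ 1 (mod 4), so quadratic reciprocity gives (635/1917) = (1917/635). Reduce: 1917 ≡ 12 (mod 635). Now have (12/635).
Factor out 2: 12 = 2^2·3. Since 635 ≡ 3 (mod 8), (2/635) = -1, and (2/635)^2 = +1. Now have (3/635).
Both 3 ≡ 3 and 635 ≡ 3 (mod 4), so reciprocity gives (3/635) = -(635/3). Reduce: 635 ≡ 2 (mod 3). Now have -(2/3).
Factor out 2: 2 = 2. Since 3 ≡ 3 (mod 8), (2/3) = -1. Now have (1/3).
(1/3) = 1. Collecting the sign factors: 1.

1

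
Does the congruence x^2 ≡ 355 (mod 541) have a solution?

no

(355/541)
  = (541/355)    [QR: 541 ≡ 1 mod 4, sign kept]
  = (186/355)    [541 ≡ 186 mod 355]
  = -(93/355)    [355 ≡ 3 mod 8 ⇒ (2/355) = -1]
  = -(355/93)    [QR: 93 ≡ 1 mod 4, sign kept]
  = -(76/93)    [355 ≡ 76 mod 93]
  = -(19/93)    [93 ≡ 5 mod 8 ⇒ (2/93)^2 = +1]
  = -(93/19)    [QR: 93 ≡ 1 mod 4, sign kept]
  = -(17/19)    [93 ≡ 17 mod 19]
  = -(19/17)    [QR: 17 ≡ 1 mod 4, sign kept]
  = -(2/17)    [19 ≡ 2 mod 17]
  = -(1/17)    [17 ≡ 1 mod 8 ⇒ (2/17) = +1]
  = -1    [(1/17) = 1]
The Legendre symbol is -1, so x^2 ≡ 355 (mod 541) has no solution.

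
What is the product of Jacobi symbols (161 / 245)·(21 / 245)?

0

By multiplicativity, (161·21 / 245) = (161 / 245)·(21 / 245).
First factor (161 / 245):
161 ≡ 1 (mod 4), so quadratic reciprocity gives (161 / 245) = (245 / 161). Reduce: 245 ≡ 84 (mod 161). Now have (84 / 161).
Factor out 2: 84 = 2^2·21. Since 161 ≡ 1 (mod 8), (2 / 161) = +1, and (2 / 161)^2 = +1. Now have (21 / 161).
21 ≡ 1 (mod 4), so quadratic reciprocity gives (21 / 161) = (161 / 21). Reduce: 161 ≡ 14 (mod 21). Now have (14 / 21).
Factor out 2: 14 = 2·7. Since 21 ≡ 5 (mod 8), (2 / 21) = -1. Now have -(7 / 21).
21 ≡ 1 (mod 4), so quadratic reciprocity gives (7 / 21) = (21 / 7). Reduce: 21 ≡ 0 (mod 7). Now have -(0 / 7).
The numerator is now 0 with denominator 7 > 1: the symbol is 0.
Second factor (21 / 245):
21 ≡ 1 (mod 4), so quadratic reciprocity gives (21 / 245) = (245 / 21). Reduce: 245 ≡ 14 (mod 21). Now have (14 / 21).
Factor out 2: 14 = 2·7. Since 21 ≡ 5 (mod 8), (2 / 21) = -1. Now have -(7 / 21).
21 ≡ 1 (mod 4), so quadratic reciprocity gives (7 / 21) = (21 / 7). Reduce: 21 ≡ 0 (mod 7). Now have -(0 / 7).
The numerator is now 0 with denominator 7 > 1: the symbol is 0.
Product: (0)·(0) = 0.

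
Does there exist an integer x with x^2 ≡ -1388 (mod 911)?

no

(-1388/911)
  = (434/911)    [-1388 ≡ 434 mod 911]
  = (217/911)    [911 ≡ 7 mod 8 ⇒ (2/911) = +1]
  = (911/217)    [QR: 217 ≡ 1 mod 4, sign kept]
  = (43/217)    [911 ≡ 43 mod 217]
  = (217/43)    [QR: 217 ≡ 1 mod 4, sign kept]
  = (2/43)    [217 ≡ 2 mod 43]
  = -(1/43)    [43 ≡ 3 mod 8 ⇒ (2/43) = -1]
  = -1    [(1/43) = 1]
The Legendre symbol is -1, so x^2 ≡ -1388 (mod 911) has no solution.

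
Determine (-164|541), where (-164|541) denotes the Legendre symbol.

(-164|541)
  = (377|541)    [-164 ≡ 377 mod 541]
  = (541|377)    [QR: 377 ≡ 1 mod 4, sign kept]
  = (164|377)    [541 ≡ 164 mod 377]
  = (41|377)    [377 ≡ 1 mod 8 ⇒ (2|377)^2 = +1]
  = (377|41)    [QR: 41 ≡ 1 mod 4, sign kept]
  = (8|41)    [377 ≡ 8 mod 41]
  = (1|41)    [41 ≡ 1 mod 8 ⇒ (2|41)^3 = +1]
  = 1    [(1|41) = 1]

1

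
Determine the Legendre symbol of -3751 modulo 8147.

1

(-3751 / 8147)
  = -(3751 / 8147)    [8147 ≡ 3 mod 4 ⇒ (-1 / 8147) = -1]
  = (8147 / 3751)    [QR: both ≡ 3 mod 4, sign flips]
  = (645 / 3751)    [8147 ≡ 645 mod 3751]
  = (3751 / 645)    [QR: 645 ≡ 1 mod 4, sign kept]
  = (526 / 645)    [3751 ≡ 526 mod 645]
  = -(263 / 645)    [645 ≡ 5 mod 8 ⇒ (2 / 645) = -1]
  = -(645 / 263)    [QR: 645 ≡ 1 mod 4, sign kept]
  = -(119 / 263)    [645 ≡ 119 mod 263]
  = (263 / 119)    [QR: both ≡ 3 mod 4, sign flips]
  = (25 / 119)    [263 ≡ 25 mod 119]
  = (119 / 25)    [QR: 25 ≡ 1 mod 4, sign kept]
  = (19 / 25)    [119 ≡ 19 mod 25]
  = (25 / 19)    [QR: 25 ≡ 1 mod 4, sign kept]
  = (6 / 19)    [25 ≡ 6 mod 19]
  = -(3 / 19)    [19 ≡ 3 mod 8 ⇒ (2 / 19) = -1]
  = (19 / 3)    [QR: both ≡ 3 mod 4, sign flips]
  = (1 / 3)    [19 ≡ 1 mod 3]
  = 1    [(1 / 3) = 1]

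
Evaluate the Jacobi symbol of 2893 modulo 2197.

-1

(2893/2197)
  = (696/2197)    [2893 ≡ 696 mod 2197]
  = -(87/2197)    [2197 ≡ 5 mod 8 ⇒ (2/2197)^3 = -1]
  = -(2197/87)    [QR: 2197 ≡ 1 mod 4, sign kept]
  = -(22/87)    [2197 ≡ 22 mod 87]
  = -(11/87)    [87 ≡ 7 mod 8 ⇒ (2/87) = +1]
  = (87/11)    [QR: both ≡ 3 mod 4, sign flips]
  = (10/11)    [87 ≡ 10 mod 11]
  = -(5/11)    [11 ≡ 3 mod 8 ⇒ (2/11) = -1]
  = -(11/5)    [QR: 5 ≡ 1 mod 4, sign kept]
  = -(1/5)    [11 ≡ 1 mod 5]
  = -1    [(1/5) = 1]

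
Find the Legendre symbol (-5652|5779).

-1

Pull out -1: (-5652|5779) = (-1|5779)·(5652|5779). Since 5779 ≡ 3 (mod 4), (-1|5779) = -1. Now have -(5652|5779).
Factor out 2: 5652 = 2^2·1413. Since 5779 ≡ 3 (mod 8), (2|5779) = -1, and (2|5779)^2 = +1. Now have -(1413|5779).
1413 ≡ 1 (mod 4), so quadratic reciprocity gives (1413|5779) = (5779|1413). Reduce: 5779 ≡ 127 (mod 1413). Now have -(127|1413).
1413 ≡ 1 (mod 4), so quadratic reciprocity gives (127|1413) = (1413|127). Reduce: 1413 ≡ 16 (mod 127). Now have -(16|127).
Factor out 2: 16 = 2^4. Since 127 ≡ 7 (mod 8), (2|127) = +1, and (2|127)^4 = +1. Now have -(1|127).
(1|127) = 1. Collecting the sign factors: -1.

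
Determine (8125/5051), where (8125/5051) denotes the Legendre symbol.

Reduce the numerator: 8125 ≡ 3074 (mod 5051), so (8125/5051) = (3074/5051).
Factor out 2: 3074 = 2·1537. Since 5051 ≡ 3 (mod 8), (2/5051) = -1. Now have -(1537/5051).
1537 ≡ 1 (mod 4), so quadratic reciprocity gives (1537/5051) = (5051/1537). Reduce: 5051 ≡ 440 (mod 1537). Now have -(440/1537).
Factor out 2: 440 = 2^3·55. Since 1537 ≡ 1 (mod 8), (2/1537) = +1, and (2/1537)^3 = +1. Now have -(55/1537).
1537 ≡ 1 (mod 4), so quadratic reciprocity gives (55/1537) = (1537/55). Reduce: 1537 ≡ 52 (mod 55). Now have -(52/55).
Factor out 2: 52 = 2^2·13. Since 55 ≡ 7 (mod 8), (2/55) = +1, and (2/55)^2 = +1. Now have -(13/55).
13 ≡ 1 (mod 4), so quadratic reciprocity gives (13/55) = (55/13). Reduce: 55 ≡ 3 (mod 13). Now have -(3/13).
13 ≡ 1 (mod 4), so quadratic reciprocity gives (3/13) = (13/3). Reduce: 13 ≡ 1 (mod 3). Now have -(1/3).
(1/3) = 1. Collecting the sign factors: -1.

-1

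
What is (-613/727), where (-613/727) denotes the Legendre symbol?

(-613/727)
  = (114/727)    [-613 ≡ 114 mod 727]
  = (57/727)    [727 ≡ 7 mod 8 ⇒ (2/727) = +1]
  = (727/57)    [QR: 57 ≡ 1 mod 4, sign kept]
  = (43/57)    [727 ≡ 43 mod 57]
  = (57/43)    [QR: 57 ≡ 1 mod 4, sign kept]
  = (14/43)    [57 ≡ 14 mod 43]
  = -(7/43)    [43 ≡ 3 mod 8 ⇒ (2/43) = -1]
  = (43/7)    [QR: both ≡ 3 mod 4, sign flips]
  = (1/7)    [43 ≡ 1 mod 7]
  = 1    [(1/7) = 1]

1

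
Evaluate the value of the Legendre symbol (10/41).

(10/41)
  = (5/41)    [41 ≡ 1 mod 8 ⇒ (2/41) = +1]
  = (41/5)    [QR: 5 ≡ 1 mod 4, sign kept]
  = (1/5)    [41 ≡ 1 mod 5]
  = 1    [(1/5) = 1]

1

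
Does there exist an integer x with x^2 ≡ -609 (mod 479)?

(-609/479)
  = (349/479)    [-609 ≡ 349 mod 479]
  = (479/349)    [QR: 349 ≡ 1 mod 4, sign kept]
  = (130/349)    [479 ≡ 130 mod 349]
  = -(65/349)    [349 ≡ 5 mod 8 ⇒ (2/349) = -1]
  = -(349/65)    [QR: 65 ≡ 1 mod 4, sign kept]
  = -(24/65)    [349 ≡ 24 mod 65]
  = -(3/65)    [65 ≡ 1 mod 8 ⇒ (2/65)^3 = +1]
  = -(65/3)    [QR: 65 ≡ 1 mod 4, sign kept]
  = -(2/3)    [65 ≡ 2 mod 3]
  = (1/3)    [3 ≡ 3 mod 8 ⇒ (2/3) = -1]
  = 1    [(1/3) = 1]
(-609/479) = 1, and 479 is prime, so -609 is a quadratic residue mod 479.

yes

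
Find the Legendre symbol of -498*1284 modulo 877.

By multiplicativity, (-498·1284|877) = (-498|877)·(1284|877).
First factor (-498|877):
(-498|877)
  = (379|877)    [-498 ≡ 379 mod 877]
  = (877|379)    [QR: 877 ≡ 1 mod 4, sign kept]
  = (119|379)    [877 ≡ 119 mod 379]
  = -(379|119)    [QR: both ≡ 3 mod 4, sign flips]
  = -(22|119)    [379 ≡ 22 mod 119]
  = -(11|119)    [119 ≡ 7 mod 8 ⇒ (2|119) = +1]
  = (119|11)    [QR: both ≡ 3 mod 4, sign flips]
  = (9|11)    [119 ≡ 9 mod 11]
  = (11|9)    [QR: 9 ≡ 1 mod 4, sign kept]
  = (2|9)    [11 ≡ 2 mod 9]
  = (1|9)    [9 ≡ 1 mod 8 ⇒ (2|9) = +1]
  = 1    [(1|9) = 1]
Second factor (1284|877):
(1284|877)
  = (407|877)    [1284 ≡ 407 mod 877]
  = (877|407)    [QR: 877 ≡ 1 mod 4, sign kept]
  = (63|407)    [877 ≡ 63 mod 407]
  = -(407|63)    [QR: both ≡ 3 mod 4, sign flips]
  = -(29|63)    [407 ≡ 29 mod 63]
  = -(63|29)    [QR: 29 ≡ 1 mod 4, sign kept]
  = -(5|29)    [63 ≡ 5 mod 29]
  = -(29|5)    [QR: 5 ≡ 1 mod 4, sign kept]
  = -(4|5)    [29 ≡ 4 mod 5]
  = -(1|5)    [5 ≡ 5 mod 8 ⇒ (2|5)^2 = +1]
  = -1    [(1|5) = 1]
Product: (1)·(-1) = -1.

-1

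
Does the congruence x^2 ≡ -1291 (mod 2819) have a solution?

no

Reduce the numerator: -1291 ≡ 1528 (mod 2819), so (-1291/2819) = (1528/2819).
Factor out 2: 1528 = 2^3·191. Since 2819 ≡ 3 (mod 8), (2/2819) = -1, and (2/2819)^3 = -1. Now have -(191/2819).
Both 191 ≡ 3 and 2819 ≡ 3 (mod 4), so reciprocity gives (191/2819) = -(2819/191). Reduce: 2819 ≡ 145 (mod 191). Now have (145/191).
145 ≡ 1 (mod 4), so quadratic reciprocity gives (145/191) = (191/145). Reduce: 191 ≡ 46 (mod 145). Now have (46/145).
Factor out 2: 46 = 2·23. Since 145 ≡ 1 (mod 8), (2/145) = +1. Now have (23/145).
145 ≡ 1 (mod 4), so quadratic reciprocity gives (23/145) = (145/23). Reduce: 145 ≡ 7 (mod 23). Now have (7/23).
Both 7 ≡ 3 and 23 ≡ 3 (mod 4), so reciprocity gives (7/23) = -(23/7). Reduce: 23 ≡ 2 (mod 7). Now have -(2/7).
Factor out 2: 2 = 2. Since 7 ≡ 7 (mod 8), (2/7) = +1. Now have -(1/7).
(1/7) = 1. Collecting the sign factors: -1.
The Legendre symbol is -1, so x^2 ≡ -1291 (mod 2819) has no solution.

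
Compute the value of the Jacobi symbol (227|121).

(227|121)
  = (106|121)    [227 ≡ 106 mod 121]
  = (53|121)    [121 ≡ 1 mod 8 ⇒ (2|121) = +1]
  = (121|53)    [QR: 53 ≡ 1 mod 4, sign kept]
  = (15|53)    [121 ≡ 15 mod 53]
  = (53|15)    [QR: 53 ≡ 1 mod 4, sign kept]
  = (8|15)    [53 ≡ 8 mod 15]
  = (1|15)    [15 ≡ 7 mod 8 ⇒ (2|15)^3 = +1]
  = 1    [(1|15) = 1]

1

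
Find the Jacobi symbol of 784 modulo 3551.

Factor out 2: 784 = 2^4·49. Since 3551 ≡ 7 (mod 8), (2|3551) = +1, and (2|3551)^4 = +1. Now have (49|3551).
49 ≡ 1 (mod 4), so quadratic reciprocity gives (49|3551) = (3551|49). Reduce: 3551 ≡ 23 (mod 49). Now have (23|49).
49 ≡ 1 (mod 4), so quadratic reciprocity gives (23|49) = (49|23). Reduce: 49 ≡ 3 (mod 23). Now have (3|23).
Both 3 ≡ 3 and 23 ≡ 3 (mod 4), so reciprocity gives (3|23) = -(23|3). Reduce: 23 ≡ 2 (mod 3). Now have -(2|3).
Factor out 2: 2 = 2. Since 3 ≡ 3 (mod 8), (2|3) = -1. Now have (1|3).
(1|3) = 1. Collecting the sign factors: 1.

1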